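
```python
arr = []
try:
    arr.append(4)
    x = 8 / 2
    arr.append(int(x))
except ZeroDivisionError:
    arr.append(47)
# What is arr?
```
[4, 4]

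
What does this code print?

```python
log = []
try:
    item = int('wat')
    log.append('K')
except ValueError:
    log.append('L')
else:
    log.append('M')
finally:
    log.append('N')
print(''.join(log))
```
LN

Exception: except runs, else skipped, finally runs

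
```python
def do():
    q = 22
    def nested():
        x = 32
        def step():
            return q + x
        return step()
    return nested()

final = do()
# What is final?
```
54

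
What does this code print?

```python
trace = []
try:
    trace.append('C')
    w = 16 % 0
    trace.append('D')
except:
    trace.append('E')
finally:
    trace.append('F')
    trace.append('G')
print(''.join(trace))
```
CEFG

Code before exception runs, then except, then all of finally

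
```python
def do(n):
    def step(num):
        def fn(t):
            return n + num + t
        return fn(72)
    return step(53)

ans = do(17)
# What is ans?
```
142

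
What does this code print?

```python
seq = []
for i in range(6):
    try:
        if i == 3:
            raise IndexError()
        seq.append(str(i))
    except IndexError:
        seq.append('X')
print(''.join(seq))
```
012X45

Exception on i=3 caught, loop continues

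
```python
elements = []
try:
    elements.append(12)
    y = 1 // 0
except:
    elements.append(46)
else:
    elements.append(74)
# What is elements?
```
[12, 46]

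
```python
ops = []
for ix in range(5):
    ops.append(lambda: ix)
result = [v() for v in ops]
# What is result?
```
[4, 4, 4, 4, 4]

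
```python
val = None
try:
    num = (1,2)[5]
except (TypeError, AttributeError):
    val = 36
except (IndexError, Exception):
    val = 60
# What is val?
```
60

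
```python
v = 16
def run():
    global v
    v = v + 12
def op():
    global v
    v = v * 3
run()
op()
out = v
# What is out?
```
84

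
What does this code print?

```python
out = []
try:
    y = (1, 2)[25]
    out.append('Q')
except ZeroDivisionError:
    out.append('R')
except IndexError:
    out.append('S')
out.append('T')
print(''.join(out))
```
ST

IndexError is caught by its specific handler, not ZeroDivisionError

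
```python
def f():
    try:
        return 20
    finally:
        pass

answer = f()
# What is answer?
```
20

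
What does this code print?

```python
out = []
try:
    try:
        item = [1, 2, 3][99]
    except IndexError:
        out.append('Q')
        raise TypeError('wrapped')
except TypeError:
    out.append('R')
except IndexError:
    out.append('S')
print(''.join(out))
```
QR

New TypeError raised, caught by outer TypeError handler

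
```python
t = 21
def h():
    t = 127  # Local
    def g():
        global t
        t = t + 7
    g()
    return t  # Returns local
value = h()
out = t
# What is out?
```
28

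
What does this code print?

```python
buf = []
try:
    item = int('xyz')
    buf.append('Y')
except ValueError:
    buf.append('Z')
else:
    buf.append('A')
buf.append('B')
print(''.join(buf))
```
ZB

else block skipped when exception is caught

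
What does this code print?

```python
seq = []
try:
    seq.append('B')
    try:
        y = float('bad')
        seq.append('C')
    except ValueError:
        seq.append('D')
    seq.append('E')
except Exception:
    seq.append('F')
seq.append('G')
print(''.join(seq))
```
BDEG

Inner exception caught by inner handler, outer continues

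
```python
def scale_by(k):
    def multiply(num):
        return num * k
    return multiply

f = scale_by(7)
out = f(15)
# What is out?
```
105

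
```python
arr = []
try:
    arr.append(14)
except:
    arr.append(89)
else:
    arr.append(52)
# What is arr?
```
[14, 52]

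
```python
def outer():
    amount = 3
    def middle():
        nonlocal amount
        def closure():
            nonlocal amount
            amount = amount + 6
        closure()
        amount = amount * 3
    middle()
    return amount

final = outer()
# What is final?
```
27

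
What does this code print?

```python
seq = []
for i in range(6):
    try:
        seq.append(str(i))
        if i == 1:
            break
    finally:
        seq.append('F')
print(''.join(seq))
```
0F1F

finally runs even when breaking out of loop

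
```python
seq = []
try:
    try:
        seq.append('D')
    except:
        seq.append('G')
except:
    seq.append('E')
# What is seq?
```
['D']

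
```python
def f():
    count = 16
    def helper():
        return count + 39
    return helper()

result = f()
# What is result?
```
55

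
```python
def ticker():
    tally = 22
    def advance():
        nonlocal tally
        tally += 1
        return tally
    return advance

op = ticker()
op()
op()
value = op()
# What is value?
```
25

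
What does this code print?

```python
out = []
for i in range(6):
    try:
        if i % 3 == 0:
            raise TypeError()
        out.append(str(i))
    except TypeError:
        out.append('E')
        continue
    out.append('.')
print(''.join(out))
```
E1.2.E4.5.

continue in except skips rest of loop body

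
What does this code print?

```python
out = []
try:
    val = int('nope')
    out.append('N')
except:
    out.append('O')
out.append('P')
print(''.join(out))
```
OP

Exception raised in try, caught by bare except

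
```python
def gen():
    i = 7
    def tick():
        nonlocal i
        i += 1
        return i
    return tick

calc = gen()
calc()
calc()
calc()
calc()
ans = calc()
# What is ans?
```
12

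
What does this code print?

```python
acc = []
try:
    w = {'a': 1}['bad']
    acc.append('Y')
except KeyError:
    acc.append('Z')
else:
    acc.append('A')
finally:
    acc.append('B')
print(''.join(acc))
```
ZB

Exception: except runs, else skipped, finally runs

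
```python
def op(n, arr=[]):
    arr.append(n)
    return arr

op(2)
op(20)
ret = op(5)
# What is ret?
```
[2, 20, 5]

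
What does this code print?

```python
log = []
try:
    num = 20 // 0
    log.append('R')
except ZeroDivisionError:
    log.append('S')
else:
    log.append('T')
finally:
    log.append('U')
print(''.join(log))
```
SU

Exception: except runs, else skipped, finally runs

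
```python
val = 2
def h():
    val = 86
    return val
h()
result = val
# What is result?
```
2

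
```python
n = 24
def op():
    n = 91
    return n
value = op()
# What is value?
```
91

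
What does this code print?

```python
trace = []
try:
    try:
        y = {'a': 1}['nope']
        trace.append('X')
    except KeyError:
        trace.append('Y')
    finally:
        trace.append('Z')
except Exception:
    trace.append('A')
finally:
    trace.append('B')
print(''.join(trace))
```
YZB

Both finally blocks run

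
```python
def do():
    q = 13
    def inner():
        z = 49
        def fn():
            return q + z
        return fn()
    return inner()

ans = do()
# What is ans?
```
62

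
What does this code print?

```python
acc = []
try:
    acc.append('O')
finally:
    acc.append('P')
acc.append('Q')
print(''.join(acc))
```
OPQ

try/finally without except, no exception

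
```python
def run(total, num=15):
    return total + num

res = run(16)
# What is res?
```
31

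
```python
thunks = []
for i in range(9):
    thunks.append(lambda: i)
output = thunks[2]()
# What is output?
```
8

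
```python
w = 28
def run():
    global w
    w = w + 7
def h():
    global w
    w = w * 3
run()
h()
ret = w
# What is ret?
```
105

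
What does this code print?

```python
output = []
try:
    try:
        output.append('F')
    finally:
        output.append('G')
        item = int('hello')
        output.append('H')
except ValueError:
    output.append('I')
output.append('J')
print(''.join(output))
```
FGIJ

Exception in inner finally caught by outer except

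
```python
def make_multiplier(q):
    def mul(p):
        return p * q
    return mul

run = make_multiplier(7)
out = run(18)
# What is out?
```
126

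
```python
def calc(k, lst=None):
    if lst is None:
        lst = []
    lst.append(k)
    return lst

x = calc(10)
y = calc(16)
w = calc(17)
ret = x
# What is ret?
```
[10]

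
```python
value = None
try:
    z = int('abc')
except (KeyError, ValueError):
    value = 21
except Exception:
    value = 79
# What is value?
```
21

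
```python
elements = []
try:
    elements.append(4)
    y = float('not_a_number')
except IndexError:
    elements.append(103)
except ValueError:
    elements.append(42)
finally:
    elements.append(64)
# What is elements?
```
[4, 42, 64]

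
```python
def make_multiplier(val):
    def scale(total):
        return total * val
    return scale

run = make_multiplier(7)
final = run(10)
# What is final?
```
70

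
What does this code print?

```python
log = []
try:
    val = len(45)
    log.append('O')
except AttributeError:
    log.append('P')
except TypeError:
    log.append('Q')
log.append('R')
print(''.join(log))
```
QR

TypeError is caught by its specific handler, not AttributeError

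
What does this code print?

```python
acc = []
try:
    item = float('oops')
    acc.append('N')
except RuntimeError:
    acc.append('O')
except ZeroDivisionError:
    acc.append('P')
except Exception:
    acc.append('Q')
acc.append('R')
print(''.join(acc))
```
QR

ValueError not specifically caught, falls to Exception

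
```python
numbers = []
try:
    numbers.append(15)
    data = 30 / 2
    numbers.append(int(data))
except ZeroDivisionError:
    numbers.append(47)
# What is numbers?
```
[15, 15]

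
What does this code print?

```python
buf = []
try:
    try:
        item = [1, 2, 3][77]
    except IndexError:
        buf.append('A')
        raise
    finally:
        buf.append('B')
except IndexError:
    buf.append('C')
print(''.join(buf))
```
ABC

finally runs before re-raised exception propagates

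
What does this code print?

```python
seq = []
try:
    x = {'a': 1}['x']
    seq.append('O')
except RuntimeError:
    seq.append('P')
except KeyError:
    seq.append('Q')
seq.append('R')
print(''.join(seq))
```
QR

KeyError is caught by its specific handler, not RuntimeError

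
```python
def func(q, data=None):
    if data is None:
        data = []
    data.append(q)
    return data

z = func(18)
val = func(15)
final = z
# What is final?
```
[18]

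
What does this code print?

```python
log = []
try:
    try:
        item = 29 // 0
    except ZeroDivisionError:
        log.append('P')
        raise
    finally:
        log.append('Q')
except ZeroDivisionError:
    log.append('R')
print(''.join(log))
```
PQR

finally runs before re-raised exception propagates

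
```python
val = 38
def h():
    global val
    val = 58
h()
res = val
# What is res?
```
58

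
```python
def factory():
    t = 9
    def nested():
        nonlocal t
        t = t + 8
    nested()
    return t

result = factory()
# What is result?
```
17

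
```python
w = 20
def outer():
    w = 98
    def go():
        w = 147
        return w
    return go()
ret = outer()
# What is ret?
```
147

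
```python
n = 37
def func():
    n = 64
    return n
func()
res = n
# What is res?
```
37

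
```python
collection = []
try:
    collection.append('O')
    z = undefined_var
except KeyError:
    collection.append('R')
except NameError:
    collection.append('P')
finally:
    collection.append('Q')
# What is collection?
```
['O', 'P', 'Q']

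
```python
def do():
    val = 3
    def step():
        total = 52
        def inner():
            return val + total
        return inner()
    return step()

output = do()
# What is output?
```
55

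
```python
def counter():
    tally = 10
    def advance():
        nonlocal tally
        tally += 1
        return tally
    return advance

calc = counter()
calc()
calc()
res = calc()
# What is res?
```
13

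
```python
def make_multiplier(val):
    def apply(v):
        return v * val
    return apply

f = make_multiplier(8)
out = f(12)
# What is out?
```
96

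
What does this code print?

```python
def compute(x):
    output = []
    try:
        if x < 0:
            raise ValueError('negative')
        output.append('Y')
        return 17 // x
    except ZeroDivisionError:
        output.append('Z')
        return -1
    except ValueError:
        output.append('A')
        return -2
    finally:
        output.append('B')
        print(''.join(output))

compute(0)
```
YZB

x=0 causes ZeroDivisionError, caught, finally prints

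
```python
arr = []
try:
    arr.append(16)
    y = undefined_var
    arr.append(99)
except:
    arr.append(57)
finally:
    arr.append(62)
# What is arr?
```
[16, 57, 62]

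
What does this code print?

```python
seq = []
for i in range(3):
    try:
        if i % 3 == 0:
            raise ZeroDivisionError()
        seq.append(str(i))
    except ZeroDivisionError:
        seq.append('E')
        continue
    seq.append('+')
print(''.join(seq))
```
E1+2+

continue in except skips rest of loop body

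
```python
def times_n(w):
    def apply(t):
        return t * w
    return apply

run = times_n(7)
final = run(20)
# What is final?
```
140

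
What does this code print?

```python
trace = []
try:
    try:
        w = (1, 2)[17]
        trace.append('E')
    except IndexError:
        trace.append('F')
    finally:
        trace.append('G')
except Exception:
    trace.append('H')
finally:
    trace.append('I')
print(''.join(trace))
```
FGI

Both finally blocks run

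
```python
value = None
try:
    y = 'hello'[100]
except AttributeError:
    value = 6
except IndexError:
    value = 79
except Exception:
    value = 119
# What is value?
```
79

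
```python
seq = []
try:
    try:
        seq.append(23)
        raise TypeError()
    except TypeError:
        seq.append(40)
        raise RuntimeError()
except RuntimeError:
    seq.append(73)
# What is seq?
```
[23, 40, 73]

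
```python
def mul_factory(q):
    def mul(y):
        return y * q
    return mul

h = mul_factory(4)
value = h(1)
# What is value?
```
4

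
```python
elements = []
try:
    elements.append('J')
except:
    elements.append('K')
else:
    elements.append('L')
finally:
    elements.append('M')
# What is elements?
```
['J', 'L', 'M']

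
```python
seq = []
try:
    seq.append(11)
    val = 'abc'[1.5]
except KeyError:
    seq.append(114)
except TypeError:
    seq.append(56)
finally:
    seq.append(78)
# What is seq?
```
[11, 56, 78]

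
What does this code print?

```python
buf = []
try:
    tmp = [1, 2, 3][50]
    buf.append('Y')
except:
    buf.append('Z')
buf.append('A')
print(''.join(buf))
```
ZA

Exception raised in try, caught by bare except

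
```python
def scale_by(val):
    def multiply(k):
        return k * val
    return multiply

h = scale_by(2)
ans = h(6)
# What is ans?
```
12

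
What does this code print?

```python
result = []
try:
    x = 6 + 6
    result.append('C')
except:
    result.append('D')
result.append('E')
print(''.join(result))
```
CE

No exception, try block completes normally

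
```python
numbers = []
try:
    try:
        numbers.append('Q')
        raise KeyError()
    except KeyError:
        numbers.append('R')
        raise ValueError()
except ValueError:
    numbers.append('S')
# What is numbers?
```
['Q', 'R', 'S']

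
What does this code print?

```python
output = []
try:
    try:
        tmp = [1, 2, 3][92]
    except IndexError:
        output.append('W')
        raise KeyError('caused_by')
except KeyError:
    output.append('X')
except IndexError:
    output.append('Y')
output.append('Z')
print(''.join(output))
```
WXZ

KeyError raised and caught, original IndexError not re-raised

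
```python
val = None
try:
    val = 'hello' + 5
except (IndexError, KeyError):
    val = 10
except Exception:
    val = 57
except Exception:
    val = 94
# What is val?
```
57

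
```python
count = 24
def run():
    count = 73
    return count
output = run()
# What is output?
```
73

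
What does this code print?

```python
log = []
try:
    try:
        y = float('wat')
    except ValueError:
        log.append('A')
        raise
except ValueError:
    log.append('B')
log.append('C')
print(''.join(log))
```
ABC

raise without argument re-raises current exception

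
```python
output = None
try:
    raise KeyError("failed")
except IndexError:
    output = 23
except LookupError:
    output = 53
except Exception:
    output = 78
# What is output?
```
53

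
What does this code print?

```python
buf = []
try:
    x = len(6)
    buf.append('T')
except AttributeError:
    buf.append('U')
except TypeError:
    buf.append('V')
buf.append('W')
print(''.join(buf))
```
VW

TypeError is caught by its specific handler, not AttributeError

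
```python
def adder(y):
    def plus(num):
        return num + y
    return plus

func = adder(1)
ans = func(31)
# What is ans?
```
32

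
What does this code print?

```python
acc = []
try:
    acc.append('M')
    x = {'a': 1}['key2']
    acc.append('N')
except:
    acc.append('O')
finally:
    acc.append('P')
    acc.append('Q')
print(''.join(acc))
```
MOPQ

Code before exception runs, then except, then all of finally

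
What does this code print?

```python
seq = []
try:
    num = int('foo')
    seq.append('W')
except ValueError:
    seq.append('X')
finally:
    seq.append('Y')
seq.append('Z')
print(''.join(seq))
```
XYZ

finally always runs, even after exception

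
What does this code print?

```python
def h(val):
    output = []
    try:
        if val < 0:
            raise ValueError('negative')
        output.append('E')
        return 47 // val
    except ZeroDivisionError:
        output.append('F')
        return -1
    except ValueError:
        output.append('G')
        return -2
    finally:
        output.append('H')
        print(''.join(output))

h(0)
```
EFH

val=0 causes ZeroDivisionError, caught, finally prints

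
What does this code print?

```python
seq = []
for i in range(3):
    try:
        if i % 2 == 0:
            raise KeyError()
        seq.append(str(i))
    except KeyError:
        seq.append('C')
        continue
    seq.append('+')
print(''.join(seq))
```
C1+C

continue in except skips rest of loop body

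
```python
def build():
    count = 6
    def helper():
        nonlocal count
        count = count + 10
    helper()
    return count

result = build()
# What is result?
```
16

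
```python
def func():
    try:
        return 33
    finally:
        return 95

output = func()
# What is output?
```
95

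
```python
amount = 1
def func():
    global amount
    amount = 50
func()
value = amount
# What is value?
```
50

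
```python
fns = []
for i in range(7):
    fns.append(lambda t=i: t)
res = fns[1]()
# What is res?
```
1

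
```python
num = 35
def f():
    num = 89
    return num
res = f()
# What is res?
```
89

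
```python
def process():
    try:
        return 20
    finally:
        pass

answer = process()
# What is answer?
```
20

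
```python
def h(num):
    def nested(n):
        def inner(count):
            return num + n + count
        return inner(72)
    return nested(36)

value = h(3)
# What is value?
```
111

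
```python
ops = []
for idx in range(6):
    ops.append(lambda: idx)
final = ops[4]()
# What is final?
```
5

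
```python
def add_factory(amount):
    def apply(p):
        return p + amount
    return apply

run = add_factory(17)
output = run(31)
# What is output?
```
48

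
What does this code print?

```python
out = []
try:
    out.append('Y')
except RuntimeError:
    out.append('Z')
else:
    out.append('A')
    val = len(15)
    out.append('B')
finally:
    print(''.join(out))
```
YA

Try succeeds, else appends 'A', TypeError in else is uncaught, finally prints before exception propagates ('B' never appended)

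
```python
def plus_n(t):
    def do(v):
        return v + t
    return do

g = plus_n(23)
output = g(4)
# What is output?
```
27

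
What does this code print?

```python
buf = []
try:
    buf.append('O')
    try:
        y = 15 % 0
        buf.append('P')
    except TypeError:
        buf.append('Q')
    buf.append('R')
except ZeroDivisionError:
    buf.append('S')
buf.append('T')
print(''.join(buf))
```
OST

Inner handler doesn't match, propagates to outer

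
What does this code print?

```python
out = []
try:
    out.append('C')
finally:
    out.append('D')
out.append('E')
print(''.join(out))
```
CDE

try/finally without except, no exception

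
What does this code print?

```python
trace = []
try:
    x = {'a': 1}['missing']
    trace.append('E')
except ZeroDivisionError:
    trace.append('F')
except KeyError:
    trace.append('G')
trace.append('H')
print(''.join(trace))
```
GH

KeyError is caught by its specific handler, not ZeroDivisionError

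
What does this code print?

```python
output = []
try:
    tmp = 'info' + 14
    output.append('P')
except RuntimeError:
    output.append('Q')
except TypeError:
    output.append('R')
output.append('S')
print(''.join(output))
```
RS

TypeError is caught by its specific handler, not RuntimeError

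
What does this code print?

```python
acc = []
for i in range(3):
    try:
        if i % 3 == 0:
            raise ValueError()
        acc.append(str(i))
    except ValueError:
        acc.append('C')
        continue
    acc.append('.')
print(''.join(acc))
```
C1.2.

continue in except skips rest of loop body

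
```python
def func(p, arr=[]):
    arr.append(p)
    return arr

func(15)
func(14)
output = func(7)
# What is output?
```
[15, 14, 7]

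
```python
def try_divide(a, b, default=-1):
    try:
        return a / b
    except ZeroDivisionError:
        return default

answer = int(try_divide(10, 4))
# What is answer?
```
2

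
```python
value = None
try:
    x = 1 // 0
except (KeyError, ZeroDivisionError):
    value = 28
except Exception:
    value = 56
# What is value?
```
28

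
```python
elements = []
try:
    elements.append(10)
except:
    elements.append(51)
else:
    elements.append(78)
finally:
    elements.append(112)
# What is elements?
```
[10, 78, 112]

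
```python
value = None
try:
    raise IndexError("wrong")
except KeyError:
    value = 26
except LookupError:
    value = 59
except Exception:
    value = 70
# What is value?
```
59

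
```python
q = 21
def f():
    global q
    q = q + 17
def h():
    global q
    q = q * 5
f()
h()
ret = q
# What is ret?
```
190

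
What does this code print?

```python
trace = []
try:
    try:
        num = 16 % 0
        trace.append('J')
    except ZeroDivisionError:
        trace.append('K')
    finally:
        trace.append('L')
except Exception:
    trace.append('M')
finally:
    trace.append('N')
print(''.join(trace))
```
KLN

Both finally blocks run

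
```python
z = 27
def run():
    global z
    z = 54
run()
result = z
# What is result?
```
54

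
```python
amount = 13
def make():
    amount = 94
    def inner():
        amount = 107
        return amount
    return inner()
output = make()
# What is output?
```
107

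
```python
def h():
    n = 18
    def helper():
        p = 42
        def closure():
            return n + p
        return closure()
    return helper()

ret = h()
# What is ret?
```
60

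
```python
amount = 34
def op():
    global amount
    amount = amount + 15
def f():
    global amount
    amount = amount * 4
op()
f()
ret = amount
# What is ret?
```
196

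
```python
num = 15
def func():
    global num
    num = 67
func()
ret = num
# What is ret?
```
67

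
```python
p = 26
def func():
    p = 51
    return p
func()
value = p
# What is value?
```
26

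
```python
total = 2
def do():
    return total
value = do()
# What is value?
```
2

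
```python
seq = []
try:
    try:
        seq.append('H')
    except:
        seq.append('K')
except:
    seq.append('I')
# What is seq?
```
['H']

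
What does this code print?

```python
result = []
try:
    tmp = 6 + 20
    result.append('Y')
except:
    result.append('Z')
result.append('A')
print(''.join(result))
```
YA

No exception, try block completes normally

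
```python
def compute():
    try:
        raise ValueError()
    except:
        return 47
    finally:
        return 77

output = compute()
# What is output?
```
77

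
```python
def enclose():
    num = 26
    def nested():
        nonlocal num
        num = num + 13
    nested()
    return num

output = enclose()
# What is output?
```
39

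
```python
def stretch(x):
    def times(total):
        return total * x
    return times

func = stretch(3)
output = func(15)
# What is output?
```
45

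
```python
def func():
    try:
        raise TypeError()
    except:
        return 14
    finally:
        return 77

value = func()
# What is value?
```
77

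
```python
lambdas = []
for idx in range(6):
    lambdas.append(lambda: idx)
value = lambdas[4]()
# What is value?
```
5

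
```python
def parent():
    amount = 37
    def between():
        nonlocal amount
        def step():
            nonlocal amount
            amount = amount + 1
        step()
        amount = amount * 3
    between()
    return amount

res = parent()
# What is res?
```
114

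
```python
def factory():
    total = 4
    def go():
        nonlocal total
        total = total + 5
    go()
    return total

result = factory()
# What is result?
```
9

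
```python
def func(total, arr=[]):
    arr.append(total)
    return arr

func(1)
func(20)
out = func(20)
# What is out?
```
[1, 20, 20]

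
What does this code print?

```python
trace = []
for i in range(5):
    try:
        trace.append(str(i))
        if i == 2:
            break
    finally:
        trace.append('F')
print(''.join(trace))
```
0F1F2F

finally runs even when breaking out of loop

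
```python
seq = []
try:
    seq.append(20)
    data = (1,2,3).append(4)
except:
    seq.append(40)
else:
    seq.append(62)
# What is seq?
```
[20, 40]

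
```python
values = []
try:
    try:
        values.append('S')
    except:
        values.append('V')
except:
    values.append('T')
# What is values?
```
['S']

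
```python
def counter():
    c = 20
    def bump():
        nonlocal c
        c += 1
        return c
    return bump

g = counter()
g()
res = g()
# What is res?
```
22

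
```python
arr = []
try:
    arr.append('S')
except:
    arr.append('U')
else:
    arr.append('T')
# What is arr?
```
['S', 'T']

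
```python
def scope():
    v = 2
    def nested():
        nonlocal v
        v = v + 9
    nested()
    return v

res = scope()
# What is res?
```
11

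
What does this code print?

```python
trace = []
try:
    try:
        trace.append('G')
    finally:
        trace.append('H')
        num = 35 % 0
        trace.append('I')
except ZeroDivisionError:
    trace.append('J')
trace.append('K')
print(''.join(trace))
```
GHJK

Exception in inner finally caught by outer except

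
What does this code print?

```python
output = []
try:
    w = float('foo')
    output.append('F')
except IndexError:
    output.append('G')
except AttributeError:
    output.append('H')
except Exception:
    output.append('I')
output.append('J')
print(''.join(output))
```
IJ

ValueError not specifically caught, falls to Exception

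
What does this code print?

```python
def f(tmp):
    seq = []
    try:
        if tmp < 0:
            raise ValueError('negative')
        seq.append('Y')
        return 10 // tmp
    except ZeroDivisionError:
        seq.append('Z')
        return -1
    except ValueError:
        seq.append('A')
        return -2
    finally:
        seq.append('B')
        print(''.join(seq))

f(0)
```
YZB

tmp=0 causes ZeroDivisionError, caught, finally prints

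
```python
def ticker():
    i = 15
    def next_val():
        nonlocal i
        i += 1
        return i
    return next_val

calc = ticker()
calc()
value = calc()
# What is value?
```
17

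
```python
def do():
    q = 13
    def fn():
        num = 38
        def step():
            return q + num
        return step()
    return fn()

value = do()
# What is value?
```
51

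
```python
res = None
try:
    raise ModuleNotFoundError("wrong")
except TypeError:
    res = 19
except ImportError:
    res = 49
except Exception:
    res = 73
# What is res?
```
49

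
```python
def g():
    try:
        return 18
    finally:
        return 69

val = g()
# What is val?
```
69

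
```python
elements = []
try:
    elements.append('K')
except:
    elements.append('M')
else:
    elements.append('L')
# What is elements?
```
['K', 'L']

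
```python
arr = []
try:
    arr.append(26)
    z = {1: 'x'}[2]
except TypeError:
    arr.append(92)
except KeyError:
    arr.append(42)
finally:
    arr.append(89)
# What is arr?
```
[26, 42, 89]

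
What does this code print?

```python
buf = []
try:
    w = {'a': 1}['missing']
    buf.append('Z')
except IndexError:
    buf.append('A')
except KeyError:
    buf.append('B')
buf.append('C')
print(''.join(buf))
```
BC

KeyError is caught by its specific handler, not IndexError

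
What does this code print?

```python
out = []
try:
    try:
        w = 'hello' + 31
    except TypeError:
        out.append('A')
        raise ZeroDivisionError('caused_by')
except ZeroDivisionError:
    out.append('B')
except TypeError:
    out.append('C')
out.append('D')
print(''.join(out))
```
ABD

ZeroDivisionError raised and caught, original TypeError not re-raised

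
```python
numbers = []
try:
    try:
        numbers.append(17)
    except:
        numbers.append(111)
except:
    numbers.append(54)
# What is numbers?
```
[17]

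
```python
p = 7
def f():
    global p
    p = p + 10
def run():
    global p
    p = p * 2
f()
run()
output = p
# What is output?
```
34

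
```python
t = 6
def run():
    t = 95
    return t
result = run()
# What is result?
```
95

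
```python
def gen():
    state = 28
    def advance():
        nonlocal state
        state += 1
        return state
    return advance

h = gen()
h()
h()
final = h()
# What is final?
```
31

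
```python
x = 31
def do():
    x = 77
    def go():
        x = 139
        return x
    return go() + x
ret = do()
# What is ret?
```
216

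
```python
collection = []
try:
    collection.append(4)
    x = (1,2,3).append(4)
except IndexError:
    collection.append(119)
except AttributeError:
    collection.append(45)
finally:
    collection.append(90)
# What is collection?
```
[4, 45, 90]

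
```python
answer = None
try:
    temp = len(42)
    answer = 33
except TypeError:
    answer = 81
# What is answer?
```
81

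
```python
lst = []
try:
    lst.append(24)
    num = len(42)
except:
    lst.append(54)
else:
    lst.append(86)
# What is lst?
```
[24, 54]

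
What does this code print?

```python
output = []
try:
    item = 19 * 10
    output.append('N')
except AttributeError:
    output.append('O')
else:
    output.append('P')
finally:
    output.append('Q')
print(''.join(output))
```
NPQ

else runs before finally when no exception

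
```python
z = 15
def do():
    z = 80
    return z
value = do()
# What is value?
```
80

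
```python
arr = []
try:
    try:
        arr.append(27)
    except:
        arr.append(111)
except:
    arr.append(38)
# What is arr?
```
[27]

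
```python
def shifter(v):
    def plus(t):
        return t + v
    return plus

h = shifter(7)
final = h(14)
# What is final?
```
21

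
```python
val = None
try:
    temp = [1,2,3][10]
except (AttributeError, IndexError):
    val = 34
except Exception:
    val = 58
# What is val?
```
34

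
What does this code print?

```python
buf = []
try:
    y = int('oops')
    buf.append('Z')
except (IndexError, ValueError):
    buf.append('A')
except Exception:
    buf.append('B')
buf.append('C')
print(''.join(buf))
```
AC

ValueError matches tuple containing it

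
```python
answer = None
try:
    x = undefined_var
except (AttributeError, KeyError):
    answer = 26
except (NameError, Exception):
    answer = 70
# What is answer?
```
70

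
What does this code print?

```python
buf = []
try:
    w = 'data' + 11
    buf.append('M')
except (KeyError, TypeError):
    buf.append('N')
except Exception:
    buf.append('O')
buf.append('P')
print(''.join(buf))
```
NP

TypeError matches tuple containing it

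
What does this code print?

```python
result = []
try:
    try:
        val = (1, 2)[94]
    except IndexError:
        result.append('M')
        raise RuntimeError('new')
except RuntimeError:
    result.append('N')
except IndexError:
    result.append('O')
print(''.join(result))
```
MN

New RuntimeError raised, caught by outer RuntimeError handler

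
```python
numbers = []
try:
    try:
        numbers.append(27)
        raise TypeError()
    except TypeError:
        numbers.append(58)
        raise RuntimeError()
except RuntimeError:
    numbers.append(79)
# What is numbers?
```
[27, 58, 79]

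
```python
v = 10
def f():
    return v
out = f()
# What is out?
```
10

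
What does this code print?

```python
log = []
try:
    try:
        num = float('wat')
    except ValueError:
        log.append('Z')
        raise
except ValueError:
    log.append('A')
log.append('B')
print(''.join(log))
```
ZAB

raise without argument re-raises current exception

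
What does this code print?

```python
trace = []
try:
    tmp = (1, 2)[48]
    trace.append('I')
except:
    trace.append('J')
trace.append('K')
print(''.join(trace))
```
JK

Exception raised in try, caught by bare except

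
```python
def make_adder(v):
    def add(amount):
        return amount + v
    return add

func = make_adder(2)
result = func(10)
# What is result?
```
12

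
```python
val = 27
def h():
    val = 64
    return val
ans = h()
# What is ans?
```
64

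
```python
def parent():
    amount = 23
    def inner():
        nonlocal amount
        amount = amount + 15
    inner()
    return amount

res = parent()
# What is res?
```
38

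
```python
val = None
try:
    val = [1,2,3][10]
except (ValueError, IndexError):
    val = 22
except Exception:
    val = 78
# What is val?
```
22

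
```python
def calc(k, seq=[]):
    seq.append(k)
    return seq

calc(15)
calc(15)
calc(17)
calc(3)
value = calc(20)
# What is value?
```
[15, 15, 17, 3, 20]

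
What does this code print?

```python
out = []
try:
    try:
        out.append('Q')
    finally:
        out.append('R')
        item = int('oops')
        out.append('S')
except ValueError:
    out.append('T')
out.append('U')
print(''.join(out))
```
QRTU

Exception in inner finally caught by outer except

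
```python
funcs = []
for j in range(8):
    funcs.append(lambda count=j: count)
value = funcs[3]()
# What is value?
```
3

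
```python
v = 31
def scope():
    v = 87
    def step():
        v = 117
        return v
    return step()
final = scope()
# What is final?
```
117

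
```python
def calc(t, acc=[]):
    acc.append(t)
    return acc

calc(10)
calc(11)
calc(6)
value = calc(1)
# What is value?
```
[10, 11, 6, 1]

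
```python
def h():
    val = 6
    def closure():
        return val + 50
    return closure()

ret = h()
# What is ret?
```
56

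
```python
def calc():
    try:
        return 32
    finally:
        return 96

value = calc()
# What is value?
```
96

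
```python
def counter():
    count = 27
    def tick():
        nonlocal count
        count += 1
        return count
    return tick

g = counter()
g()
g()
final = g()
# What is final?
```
30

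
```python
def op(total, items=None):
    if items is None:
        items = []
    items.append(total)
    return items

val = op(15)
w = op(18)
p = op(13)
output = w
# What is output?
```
[18]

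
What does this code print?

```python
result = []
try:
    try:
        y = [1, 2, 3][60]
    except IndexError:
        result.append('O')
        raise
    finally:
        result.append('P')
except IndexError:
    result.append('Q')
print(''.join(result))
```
OPQ

finally runs before re-raised exception propagates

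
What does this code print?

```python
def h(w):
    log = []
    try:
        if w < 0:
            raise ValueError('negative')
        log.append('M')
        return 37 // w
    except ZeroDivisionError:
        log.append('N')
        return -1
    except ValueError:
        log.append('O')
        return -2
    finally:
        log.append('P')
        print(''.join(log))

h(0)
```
MNP

w=0 causes ZeroDivisionError, caught, finally prints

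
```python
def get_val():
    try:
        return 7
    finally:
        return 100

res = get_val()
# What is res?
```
100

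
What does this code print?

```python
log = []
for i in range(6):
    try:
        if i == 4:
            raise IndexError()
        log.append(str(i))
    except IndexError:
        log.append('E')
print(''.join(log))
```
0123E5

Exception on i=4 caught, loop continues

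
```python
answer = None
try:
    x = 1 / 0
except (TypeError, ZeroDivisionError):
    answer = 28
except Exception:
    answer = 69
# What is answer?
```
28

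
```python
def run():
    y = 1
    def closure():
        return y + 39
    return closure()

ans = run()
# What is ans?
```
40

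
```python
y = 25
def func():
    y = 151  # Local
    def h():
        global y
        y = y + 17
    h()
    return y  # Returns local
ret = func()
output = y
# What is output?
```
42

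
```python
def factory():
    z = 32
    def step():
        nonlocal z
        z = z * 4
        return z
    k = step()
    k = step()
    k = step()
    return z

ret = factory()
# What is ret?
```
2048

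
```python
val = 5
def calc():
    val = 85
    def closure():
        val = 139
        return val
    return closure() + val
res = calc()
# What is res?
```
224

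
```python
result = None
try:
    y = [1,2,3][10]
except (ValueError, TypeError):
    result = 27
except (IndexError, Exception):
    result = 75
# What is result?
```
75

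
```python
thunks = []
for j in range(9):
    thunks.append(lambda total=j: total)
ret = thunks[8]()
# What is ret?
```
8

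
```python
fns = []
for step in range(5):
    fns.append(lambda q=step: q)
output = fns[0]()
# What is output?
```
0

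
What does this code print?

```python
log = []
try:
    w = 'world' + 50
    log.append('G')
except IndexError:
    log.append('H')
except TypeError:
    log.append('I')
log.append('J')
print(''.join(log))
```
IJ

TypeError is caught by its specific handler, not IndexError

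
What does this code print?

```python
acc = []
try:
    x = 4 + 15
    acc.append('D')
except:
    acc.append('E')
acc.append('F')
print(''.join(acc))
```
DF

No exception, try block completes normally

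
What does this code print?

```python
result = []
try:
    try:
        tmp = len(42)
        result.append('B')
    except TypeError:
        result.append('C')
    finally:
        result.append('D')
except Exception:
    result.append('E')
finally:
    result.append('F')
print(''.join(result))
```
CDF

Both finally blocks run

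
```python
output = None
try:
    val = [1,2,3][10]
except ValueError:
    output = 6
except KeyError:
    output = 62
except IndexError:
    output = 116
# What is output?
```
116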